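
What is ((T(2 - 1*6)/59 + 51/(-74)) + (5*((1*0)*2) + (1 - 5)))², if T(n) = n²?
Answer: 372065521/19061956 ≈ 19.519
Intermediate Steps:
((T(2 - 1*6)/59 + 51/(-74)) + (5*((1*0)*2) + (1 - 5)))² = (((2 - 1*6)²/59 + 51/(-74)) + (5*((1*0)*2) + (1 - 5)))² = (((2 - 6)²*(1/59) + 51*(-1/74)) + (5*(0*2) - 4))² = (((-4)²*(1/59) - 51/74) + (5*0 - 4))² = ((16*(1/59) - 51/74) + (0 - 4))² = ((16/59 - 51/74) - 4)² = (-1825/4366 - 4)² = (-19289/4366)² = 372065521/19061956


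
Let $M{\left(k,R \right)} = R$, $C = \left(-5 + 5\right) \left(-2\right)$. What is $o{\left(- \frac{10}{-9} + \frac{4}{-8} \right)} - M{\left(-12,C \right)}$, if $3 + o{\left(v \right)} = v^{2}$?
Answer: $- \frac{851}{324} \approx -2.6265$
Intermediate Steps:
$C = 0$ ($C = 0 \left(-2\right) = 0$)
$o{\left(v \right)} = -3 + v^{2}$
$o{\left(- \frac{10}{-9} + \frac{4}{-8} \right)} - M{\left(-12,C \right)} = \left(-3 + \left(- \frac{10}{-9} + \frac{4}{-8}\right)^{2}\right) - 0 = \left(-3 + \left(\left(-10\right) \left(- \frac{1}{9}\right) + 4 \left(- \frac{1}{8}\right)\right)^{2}\right) + 0 = \left(-3 + \left(\frac{10}{9} - \frac{1}{2}\right)^{2}\right) + 0 = \left(-3 + \left(\frac{11}{18}\right)^{2}\right) + 0 = \left(-3 + \frac{121}{324}\right) + 0 = - \frac{851}{324} + 0 = - \frac{851}{324}$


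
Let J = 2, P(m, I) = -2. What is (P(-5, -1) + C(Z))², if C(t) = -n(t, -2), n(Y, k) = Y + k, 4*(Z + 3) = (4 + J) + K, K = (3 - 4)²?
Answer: 25/16 ≈ 1.5625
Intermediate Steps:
K = 1 (K = (-1)² = 1)
Z = -5/4 (Z = -3 + ((4 + 2) + 1)/4 = -3 + (6 + 1)/4 = -3 + (¼)*7 = -3 + 7/4 = -5/4 ≈ -1.2500)
C(t) = 2 - t (C(t) = -(t - 2) = -(-2 + t) = 2 - t)
(P(-5, -1) + C(Z))² = (-2 + (2 - 1*(-5/4)))² = (-2 + (2 + 5/4))² = (-2 + 13/4)² = (5/4)² = 25/16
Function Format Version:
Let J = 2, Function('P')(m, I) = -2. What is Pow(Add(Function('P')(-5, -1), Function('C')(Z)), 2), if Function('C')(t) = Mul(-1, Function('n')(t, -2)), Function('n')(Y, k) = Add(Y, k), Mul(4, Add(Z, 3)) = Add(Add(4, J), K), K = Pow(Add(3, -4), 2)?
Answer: Rational(25, 16) ≈ 1.5625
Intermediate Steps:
K = 1 (K = Pow(-1, 2) = 1)
Z = Rational(-5, 4) (Z = Add(-3, Mul(Rational(1, 4), Add(Add(4, 2), 1))) = Add(-3, Mul(Rational(1, 4), Add(6, 1))) = Add(-3, Mul(Rational(1, 4), 7)) = Add(-3, Rational(7, 4)) = Rational(-5, 4) ≈ -1.2500)
Function('C')(t) = Add(2, Mul(-1, t)) (Function('C')(t) = Mul(-1, Add(t, -2)) = Mul(-1, Add(-2, t)) = Add(2, Mul(-1, t)))
Pow(Add(Function('P')(-5, -1), Function('C')(Z)), 2) = Pow(Add(-2, Add(2, Mul(-1, Rational(-5, 4)))), 2) = Pow(Add(-2, Add(2, Rational(5, 4))), 2) = Pow(Add(-2, Rational(13, 4)), 2) = Pow(Rational(5, 4), 2) = Rational(25, 16)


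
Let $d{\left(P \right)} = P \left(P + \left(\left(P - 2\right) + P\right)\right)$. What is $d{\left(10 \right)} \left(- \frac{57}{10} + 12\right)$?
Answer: $1764$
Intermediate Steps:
$d{\left(P \right)} = P \left(-2 + 3 P\right)$ ($d{\left(P \right)} = P \left(P + \left(\left(-2 + P\right) + P\right)\right) = P \left(P + \left(-2 + 2 P\right)\right) = P \left(-2 + 3 P\right)$)
$d{\left(10 \right)} \left(- \frac{57}{10} + 12\right) = 10 \left(-2 + 3 \cdot 10\right) \left(- \frac{57}{10} + 12\right) = 10 \left(-2 + 30\right) \left(\left(-57\right) \frac{1}{10} + 12\right) = 10 \cdot 28 \left(- \frac{57}{10} + 12\right) = 280 \cdot \frac{63}{10} = 1764$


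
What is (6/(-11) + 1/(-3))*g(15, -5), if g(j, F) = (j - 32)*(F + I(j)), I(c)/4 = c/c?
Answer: -493/33 ≈ -14.939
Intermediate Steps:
I(c) = 4 (I(c) = 4*(c/c) = 4*1 = 4)
g(j, F) = (-32 + j)*(4 + F) (g(j, F) = (j - 32)*(F + 4) = (-32 + j)*(4 + F))
(6/(-11) + 1/(-3))*g(15, -5) = (6/(-11) + 1/(-3))*(-128 - 32*(-5) + 4*15 - 5*15) = (6*(-1/11) + 1*(-⅓))*(-128 + 160 + 60 - 75) = (-6/11 - ⅓)*17 = -29/33*17 = -493/33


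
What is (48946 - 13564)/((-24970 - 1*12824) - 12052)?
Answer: -17691/24923 ≈ -0.70983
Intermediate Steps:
(48946 - 13564)/((-24970 - 1*12824) - 12052) = 35382/((-24970 - 12824) - 12052) = 35382/(-37794 - 12052) = 35382/(-49846) = 35382*(-1/49846) = -17691/24923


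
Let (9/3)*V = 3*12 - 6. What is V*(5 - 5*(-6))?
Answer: 350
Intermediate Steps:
V = 10 (V = (3*12 - 6)/3 = (36 - 6)/3 = (⅓)*30 = 10)
V*(5 - 5*(-6)) = 10*(5 - 5*(-6)) = 10*(5 + 30) = 10*35 = 350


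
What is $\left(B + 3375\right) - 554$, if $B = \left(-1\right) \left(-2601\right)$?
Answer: $5422$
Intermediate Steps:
$B = 2601$
$\left(B + 3375\right) - 554 = \left(2601 + 3375\right) - 554 = 5976 - 554 = 5422$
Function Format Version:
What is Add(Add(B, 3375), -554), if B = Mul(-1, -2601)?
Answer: 5422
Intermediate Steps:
B = 2601
Add(Add(B, 3375), -554) = Add(Add(2601, 3375), -554) = Add(5976, -554) = 5422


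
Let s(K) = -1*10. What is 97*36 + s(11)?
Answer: 3482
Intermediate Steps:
s(K) = -10
97*36 + s(11) = 97*36 - 10 = 3492 - 10 = 3482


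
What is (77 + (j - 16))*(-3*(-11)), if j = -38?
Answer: 759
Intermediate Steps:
(77 + (j - 16))*(-3*(-11)) = (77 + (-38 - 16))*(-3*(-11)) = (77 - 54)*33 = 23*33 = 759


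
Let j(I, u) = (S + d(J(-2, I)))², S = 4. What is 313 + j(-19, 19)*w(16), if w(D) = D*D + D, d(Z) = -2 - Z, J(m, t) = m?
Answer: 4665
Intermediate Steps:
w(D) = D + D² (w(D) = D² + D = D + D²)
j(I, u) = 16 (j(I, u) = (4 + (-2 - 1*(-2)))² = (4 + (-2 + 2))² = (4 + 0)² = 4² = 16)
313 + j(-19, 19)*w(16) = 313 + 16*(16*(1 + 16)) = 313 + 16*(16*17) = 313 + 16*272 = 313 + 4352 = 4665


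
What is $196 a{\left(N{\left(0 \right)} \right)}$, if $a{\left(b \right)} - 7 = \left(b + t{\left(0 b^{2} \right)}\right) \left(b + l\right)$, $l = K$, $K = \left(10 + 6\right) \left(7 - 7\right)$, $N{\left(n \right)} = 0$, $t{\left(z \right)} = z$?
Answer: $1372$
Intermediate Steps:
$K = 0$ ($K = 16 \cdot 0 = 0$)
$l = 0$
$a{\left(b \right)} = 7 + b^{2}$ ($a{\left(b \right)} = 7 + \left(b + 0 b^{2}\right) \left(b + 0\right) = 7 + \left(b + 0\right) b = 7 + b b = 7 + b^{2}$)
$196 a{\left(N{\left(0 \right)} \right)} = 196 \left(7 + 0^{2}\right) = 196 \left(7 + 0\right) = 196 \cdot 7 = 1372$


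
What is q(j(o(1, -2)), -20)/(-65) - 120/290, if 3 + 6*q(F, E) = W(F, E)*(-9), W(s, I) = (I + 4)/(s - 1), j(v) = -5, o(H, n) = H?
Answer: -1299/3770 ≈ -0.34456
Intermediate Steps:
W(s, I) = (4 + I)/(-1 + s)
q(F, E) = -½ - 3*(4 + E)/(2*(-1 + F)) (q(F, E) = -½ + (((4 + E)/(-1 + F))*(-9))/6 = -½ + (-9*(4 + E)/(-1 + F))/6 = -½ - 3*(4 + E)/(2*(-1 + F)))
q(j(o(1, -2)), -20)/(-65) - 120/290 = ((-11 - 1*(-5) - 3*(-20))/(2*(-1 - 5)))/(-65) - 120/290 = ((½)*(-11 + 5 + 60)/(-6))*(-1/65) - 120*1/290 = ((½)*(-⅙)*54)*(-1/65) - 12/29 = -9/2*(-1/65) - 12/29 = 9/130 - 12/29 = -1299/3770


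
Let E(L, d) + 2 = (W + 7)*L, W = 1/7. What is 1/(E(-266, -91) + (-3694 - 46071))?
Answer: -1/51667 ≈ -1.9355e-5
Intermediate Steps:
W = ⅐ ≈ 0.14286
E(L, d) = -2 + 50*L/7 (E(L, d) = -2 + (⅐ + 7)*L = -2 + 50*L/7)
1/(E(-266, -91) + (-3694 - 46071)) = 1/((-2 + (50/7)*(-266)) + (-3694 - 46071)) = 1/((-2 - 1900) - 49765) = 1/(-1902 - 49765) = 1/(-51667) = -1/51667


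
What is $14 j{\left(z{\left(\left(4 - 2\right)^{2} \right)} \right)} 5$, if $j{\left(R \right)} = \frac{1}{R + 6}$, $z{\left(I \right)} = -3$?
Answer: $\frac{70}{3} \approx 23.333$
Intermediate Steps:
$j{\left(R \right)} = \frac{1}{6 + R}$
$14 j{\left(z{\left(\left(4 - 2\right)^{2} \right)} \right)} 5 = \frac{14}{6 - 3} \cdot 5 = \frac{14}{3} \cdot 5 = \frac{70}{3}$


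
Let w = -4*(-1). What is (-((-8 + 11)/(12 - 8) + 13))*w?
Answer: -55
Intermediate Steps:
w = 4
(-((-8 + 11)/(12 - 8) + 13))*w = -((-8 + 11)/(12 - 8) + 13)*4 = -(3/4 + 13)*4 = -(3*(¼) + 13)*4 = -(¾ + 13)*4 = -1*55/4*4 = -55/4*4 = -55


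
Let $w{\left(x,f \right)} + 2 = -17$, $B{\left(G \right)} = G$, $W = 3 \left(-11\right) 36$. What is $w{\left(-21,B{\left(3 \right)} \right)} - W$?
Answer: $1169$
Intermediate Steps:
$W = -1188$ ($W = \left(-33\right) 36 = -1188$)
$w{\left(x,f \right)} = -19$ ($w{\left(x,f \right)} = -2 - 17 = -19$)
$w{\left(-21,B{\left(3 \right)} \right)} - W = -19 - -1188 = -19 + 1188 = 1169$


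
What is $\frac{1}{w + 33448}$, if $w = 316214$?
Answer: $\frac{1}{349662} \approx 2.8599 \cdot 10^{-6}$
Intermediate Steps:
$\frac{1}{w + 33448} = \frac{1}{316214 + 33448} = \frac{1}{349662}$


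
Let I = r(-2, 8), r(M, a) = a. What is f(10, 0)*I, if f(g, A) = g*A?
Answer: 0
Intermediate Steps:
f(g, A) = A*g
I = 8
f(10, 0)*I = (0*10)*8 = 0*8 = 0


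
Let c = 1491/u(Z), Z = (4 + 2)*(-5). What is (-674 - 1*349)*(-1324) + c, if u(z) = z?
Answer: 13544023/10 ≈ 1.3544e+6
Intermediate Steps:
Z = -30 (Z = 6*(-5) = -30)
c = -497/10 (c = 1491/(-30) = 1491*(-1/30) = -497/10 ≈ -49.700)
(-674 - 1*349)*(-1324) + c = (-674 - 1*349)*(-1324) - 497/10 = (-674 - 349)*(-1324) - 497/10 = -1023*(-1324) - 497/10 = 1354452 - 497/10 = 13544023/10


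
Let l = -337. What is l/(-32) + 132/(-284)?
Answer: 22871/2272 ≈ 10.066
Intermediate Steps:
l/(-32) + 132/(-284) = -337/(-32) + 132/(-284) = -337*(-1/32) + 132*(-1/284) = 337/32 - 33/71 = 22871/2272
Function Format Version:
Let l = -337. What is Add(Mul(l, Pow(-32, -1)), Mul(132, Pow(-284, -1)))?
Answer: Rational(22871, 2272) ≈ 10.066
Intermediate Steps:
Add(Mul(l, Pow(-32, -1)), Mul(132, Pow(-284, -1))) = Add(Mul(-337, Pow(-32, -1)), Mul(132, Pow(-284, -1))) = Add(Mul(-337, Rational(-1, 32)), Mul(132, Rational(-1, 284))) = Add(Rational(337, 32), Rational(-33, 71)) = Rational(22871, 2272)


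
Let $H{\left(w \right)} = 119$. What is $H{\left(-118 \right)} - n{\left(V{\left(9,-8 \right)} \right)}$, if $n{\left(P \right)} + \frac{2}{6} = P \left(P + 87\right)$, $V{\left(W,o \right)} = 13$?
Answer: $- \frac{3542}{3} \approx -1180.7$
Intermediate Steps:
$n{\left(P \right)} = - \frac{1}{3} + P \left(87 + P\right)$ ($n{\left(P \right)} = - \frac{1}{3} + P \left(P + 87\right) = - \frac{1}{3} + P \left(87 + P\right)$)
$H{\left(-118 \right)} - n{\left(V{\left(9,-8 \right)} \right)} = 119 - \left(- \frac{1}{3} + 13^{2} + 87 \cdot 13\right) = 119 - \left(- \frac{1}{3} + 169 + 1131\right) = 119 - \frac{3899}{3} = - \frac{3542}{3}$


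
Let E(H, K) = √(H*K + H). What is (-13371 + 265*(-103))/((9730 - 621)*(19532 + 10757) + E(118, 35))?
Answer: -11219851105666/76122190058050753 + 243996*√118/76122190058050753 ≈ -0.00014739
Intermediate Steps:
E(H, K) = √(H + H*K)
(-13371 + 265*(-103))/((9730 - 621)*(19532 + 10757) + E(118, 35)) = (-13371 + 265*(-103))/((9730 - 621)*(19532 + 10757) + √(118*(1 + 35))) = (-13371 - 27295)/(9109*30289 + √(118*36)) = -40666/(275902501 + √4248) = -40666/(275902501 + 6*√118)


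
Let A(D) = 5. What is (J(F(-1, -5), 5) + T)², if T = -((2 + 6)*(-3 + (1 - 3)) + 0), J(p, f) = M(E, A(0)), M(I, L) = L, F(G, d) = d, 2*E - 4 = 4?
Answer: 2025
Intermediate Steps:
E = 4 (E = 2 + (½)*4 = 2 + 2 = 4)
J(p, f) = 5
T = 40 (T = -(8*(-3 - 2) + 0) = -(8*(-5) + 0) = -(-40 + 0) = -1*(-40) = 40)
(J(F(-1, -5), 5) + T)² = (5 + 40)² = 45² = 2025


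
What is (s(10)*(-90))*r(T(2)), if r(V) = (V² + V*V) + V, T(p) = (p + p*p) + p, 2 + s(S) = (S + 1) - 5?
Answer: -48960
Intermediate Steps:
s(S) = -6 + S (s(S) = -2 + ((S + 1) - 5) = -2 + ((1 + S) - 5) = -2 + (-4 + S) = -6 + S)
T(p) = p² + 2*p (T(p) = (p + p²) + p = p² + 2*p)
r(V) = V + 2*V² (r(V) = (V² + V²) + V = 2*V² + V = V + 2*V²)
(s(10)*(-90))*r(T(2)) = ((-6 + 10)*(-90))*((2*(2 + 2))*(1 + 2*(2*(2 + 2)))) = (4*(-90))*((2*4)*(1 + 2*(2*4))) = -2880*(1 + 2*8) = -2880*(1 + 16) = -2880*17 = -360*136 = -48960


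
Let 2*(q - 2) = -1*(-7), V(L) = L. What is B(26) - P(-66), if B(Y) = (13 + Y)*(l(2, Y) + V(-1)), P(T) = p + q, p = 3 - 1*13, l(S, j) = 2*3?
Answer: 399/2 ≈ 199.50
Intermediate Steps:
l(S, j) = 6
p = -10 (p = 3 - 13 = -10)
q = 11/2 (q = 2 + (-1*(-7))/2 = 2 + (½)*7 = 2 + 7/2 = 11/2 ≈ 5.5000)
P(T) = -9/2 (P(T) = -10 + 11/2 = -9/2)
B(Y) = 65 + 5*Y (B(Y) = (13 + Y)*(6 - 1) = (13 + Y)*5 = 65 + 5*Y)
B(26) - P(-66) = (65 + 5*26) - 1*(-9/2) = (65 + 130) + 9/2 = 195 + 9/2 = 399/2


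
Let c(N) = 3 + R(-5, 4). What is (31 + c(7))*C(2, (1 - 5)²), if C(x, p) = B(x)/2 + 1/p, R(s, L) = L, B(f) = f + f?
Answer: 627/8 ≈ 78.375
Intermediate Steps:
B(f) = 2*f
c(N) = 7 (c(N) = 3 + 4 = 7)
C(x, p) = x + 1/p (C(x, p) = (2*x)/2 + 1/p = (2*x)*(½) + 1/p = x + 1/p)
(31 + c(7))*C(2, (1 - 5)²) = (31 + 7)*(2 + 1/((1 - 5)²)) = 38*(2 + 1/((-4)²)) = 38*(2 + 1/16) = 38*(33/16) = 627/8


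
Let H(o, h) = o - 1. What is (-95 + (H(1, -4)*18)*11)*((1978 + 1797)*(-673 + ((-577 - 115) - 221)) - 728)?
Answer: 568848410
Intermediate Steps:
H(o, h) = -1 + o
(-95 + (H(1, -4)*18)*11)*((1978 + 1797)*(-673 + ((-577 - 115) - 221)) - 728) = (-95 + ((-1 + 1)*18)*11)*((1978 + 1797)*(-673 + ((-577 - 115) - 221)) - 728) = (-95 + (0*18)*11)*(3775*(-673 + (-692 - 221)) - 728) = (-95 + 0*11)*(3775*(-673 - 913) - 728) = (-95 + 0)*(3775*(-1586) - 728) = -95*(-5987150 - 728) = -95*(-5987878) = 568848410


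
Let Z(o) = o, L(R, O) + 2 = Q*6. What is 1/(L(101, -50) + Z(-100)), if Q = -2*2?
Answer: -1/126 ≈ -0.0079365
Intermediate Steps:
Q = -4
L(R, O) = -26 (L(R, O) = -2 - 4*6 = -2 - 24 = -26)
1/(L(101, -50) + Z(-100)) = 1/(-26 - 100) = 1/(-126) = -1/126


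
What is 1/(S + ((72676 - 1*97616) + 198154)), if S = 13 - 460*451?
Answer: -1/34233 ≈ -2.9212e-5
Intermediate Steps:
S = -207447 (S = 13 - 207460 = -207447)
1/(S + ((72676 - 1*97616) + 198154)) = 1/(-207447 + ((72676 - 1*97616) + 198154)) = 1/(-207447 + ((72676 - 97616) + 198154)) = 1/(-207447 + (-24940 + 198154)) = 1/(-207447 + 173214) = 1/(-34233) = -1/34233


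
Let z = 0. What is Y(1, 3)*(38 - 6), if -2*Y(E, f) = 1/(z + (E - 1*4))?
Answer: 16/3 ≈ 5.3333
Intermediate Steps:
Y(E, f) = -1/(2*(-4 + E)) (Y(E, f) = -1/(2*(0 + (E - 1*4))) = -1/(2*(0 + (E - 4))) = -1/(2*(0 + (-4 + E))) = -1/(2*(-4 + E)))
Y(1, 3)*(38 - 6) = (-1/(-8 + 2*1))*(38 - 6) = -1/(-8 + 2)*32 = -1/(-6)*32 = -1*(-1/6)*32 = (1/6)*32 = 16/3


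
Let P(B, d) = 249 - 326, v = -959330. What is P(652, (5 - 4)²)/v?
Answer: 77/959330 ≈ 8.0264e-5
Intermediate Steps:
P(B, d) = -77
P(652, (5 - 4)²)/v = -77/(-959330) = -77*(-1/959330) = 77/959330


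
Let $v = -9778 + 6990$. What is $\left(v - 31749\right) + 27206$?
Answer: $-7331$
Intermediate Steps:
$v = -2788$
$\left(v - 31749\right) + 27206 = \left(-2788 - 31749\right) + 27206 = -34537 + 27206 = -7331$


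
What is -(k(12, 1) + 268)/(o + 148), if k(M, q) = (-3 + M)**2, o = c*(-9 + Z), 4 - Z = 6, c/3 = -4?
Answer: -349/280 ≈ -1.2464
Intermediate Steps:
c = -12 (c = 3*(-4) = -12)
Z = -2 (Z = 4 - 1*6 = 4 - 6 = -2)
o = 132 (o = -12*(-9 - 2) = -12*(-11) = 132)
-(k(12, 1) + 268)/(o + 148) = -((-3 + 12)**2 + 268)/(132 + 148) = -(9**2 + 268)/280 = -(81 + 268)/280 = -349/280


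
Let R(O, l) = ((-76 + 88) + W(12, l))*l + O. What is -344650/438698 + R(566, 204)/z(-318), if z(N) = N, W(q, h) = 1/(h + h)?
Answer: -1432053821/139505964 ≈ -10.265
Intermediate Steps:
W(q, h) = 1/(2*h)
R(O, l) = O + l*(12 + 1/(2*l)) (R(O, l) = ((-76 + 88) + 1/(2*l))*l + O = (12 + 1/(2*l))*l + O = l*(12 + 1/(2*l)) + O = O + l*(12 + 1/(2*l)))
-344650/438698 + R(566, 204)/z(-318) = -344650/438698 + (1/2 + 566 + 12*204)/(-318) = -344650*1/438698 + (1/2 + 566 + 2448)*(-1/318) = -172325/219349 + (6029/2)*(-1/318) = -172325/219349 - 6029/636 = -1432053821/139505964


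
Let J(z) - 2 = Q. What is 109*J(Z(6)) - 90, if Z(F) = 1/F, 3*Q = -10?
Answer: -706/3 ≈ -235.33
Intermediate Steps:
Q = -10/3 (Q = (⅓)*(-10) = -10/3 ≈ -3.3333)
J(z) = -4/3 (J(z) = 2 - 10/3 = -4/3)
109*J(Z(6)) - 90 = 109*(-4/3) - 90 = -436/3 - 90 = -706/3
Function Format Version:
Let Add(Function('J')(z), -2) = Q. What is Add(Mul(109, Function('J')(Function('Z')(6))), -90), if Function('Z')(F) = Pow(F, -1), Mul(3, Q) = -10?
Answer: Rational(-706, 3) ≈ -235.33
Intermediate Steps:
Q = Rational(-10, 3) (Q = Mul(Rational(1, 3), -10) = Rational(-10, 3) ≈ -3.3333)
Function('J')(z) = Rational(-4, 3) (Function('J')(z) = Add(2, Rational(-10, 3)) = Rational(-4, 3))
Add(Mul(109, Function('J')(Function('Z')(6))), -90) = Add(Mul(109, Rational(-4, 3)), -90) = Add(Rational(-436, 3), -90) = Rational(-706, 3)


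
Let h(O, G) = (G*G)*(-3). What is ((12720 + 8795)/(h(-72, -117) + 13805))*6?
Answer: -64545/13631 ≈ -4.7352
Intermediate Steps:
h(O, G) = -3*G² (h(O, G) = G²*(-3) = -3*G²)
((12720 + 8795)/(h(-72, -117) + 13805))*6 = ((12720 + 8795)/(-3*(-117)² + 13805))*6 = (21515/(-3*13689 + 13805))*6 = (21515/(-41067 + 13805))*6 = (21515/(-27262))*6 = (21515*(-1/27262))*6 = -21515/27262*6 = -64545/13631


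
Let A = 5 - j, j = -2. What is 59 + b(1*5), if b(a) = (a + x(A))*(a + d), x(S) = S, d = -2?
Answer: 95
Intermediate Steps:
A = 7 (A = 5 - 1*(-2) = 5 + 2 = 7)
b(a) = (-2 + a)*(7 + a) (b(a) = (a + 7)*(a - 2) = (7 + a)*(-2 + a) = (-2 + a)*(7 + a))
59 + b(1*5) = 59 + (-14 + (1*5)**2 + 5*(1*5)) = 59 + (-14 + 5**2 + 5*5) = 59 + (-14 + 25 + 25) = 59 + 36 = 95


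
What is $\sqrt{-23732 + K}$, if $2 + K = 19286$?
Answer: $4 i \sqrt{278} \approx 66.693 i$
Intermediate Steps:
$K = 19284$ ($K = -2 + 19286 = 19284$)
$\sqrt{-23732 + K} = \sqrt{-23732 + 19284} = \sqrt{-4448} = 4 i \sqrt{278}$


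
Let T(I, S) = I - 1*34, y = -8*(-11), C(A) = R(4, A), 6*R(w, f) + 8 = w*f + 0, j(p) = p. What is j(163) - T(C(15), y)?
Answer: 565/3 ≈ 188.33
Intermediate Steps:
R(w, f) = -4/3 + f*w/6 (R(w, f) = -4/3 + (w*f + 0)/6 = -4/3 + (f*w + 0)/6 = -4/3 + (f*w)/6 = -4/3 + f*w/6)
C(A) = -4/3 + 2*A/3 (C(A) = -4/3 + (1/6)*A*4 = -4/3 + 2*A/3)
y = 88
T(I, S) = -34 + I (T(I, S) = I - 34 = -34 + I)
j(163) - T(C(15), y) = 163 - (-34 + (-4/3 + (2/3)*15)) = 163 - (-34 + (-4/3 + 10)) = 163 - (-34 + 26/3) = 163 - 1*(-76/3) = 163 + 76/3 = 565/3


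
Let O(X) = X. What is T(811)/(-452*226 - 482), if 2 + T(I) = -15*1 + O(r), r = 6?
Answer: 11/102634 ≈ 0.00010718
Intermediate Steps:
T(I) = -11 (T(I) = -2 + (-15*1 + 6) = -2 + (-15 + 6) = -2 - 9 = -11)
T(811)/(-452*226 - 482) = -11/(-452*226 - 482) = -11/(-102152 - 482) = -11/(-102634) = -11*(-1/102634) = 11/102634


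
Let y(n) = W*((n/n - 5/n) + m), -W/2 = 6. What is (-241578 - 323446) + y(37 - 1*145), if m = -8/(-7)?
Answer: -35598167/63 ≈ -5.6505e+5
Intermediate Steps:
W = -12 (W = -2*6 = -12)
m = 8/7 (m = -8*(-⅐) = 8/7 ≈ 1.1429)
y(n) = -180/7 + 60/n (y(n) = -12*((n/n - 5/n) + 8/7) = -12*((1 - 5/n) + 8/7) = -12*(15/7 - 5/n) = -180/7 + 60/n)
(-241578 - 323446) + y(37 - 1*145) = (-241578 - 323446) + (-180/7 + 60/(37 - 1*145)) = -565024 + (-180/7 + 60/(37 - 145)) = -565024 + (-180/7 + 60/(-108)) = -565024 + (-180/7 + 60*(-1/108)) = -565024 + (-180/7 - 5/9) = -565024 - 1655/63 = -35598167/63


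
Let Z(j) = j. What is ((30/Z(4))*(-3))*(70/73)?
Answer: -1575/73 ≈ -21.575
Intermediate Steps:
((30/Z(4))*(-3))*(70/73) = ((30/4)*(-3))*(70/73) = ((30*(1/4))*(-3))*(70*(1/73)) = ((15/2)*(-3))*(70/73) = -45/2*70/73 = -1575/73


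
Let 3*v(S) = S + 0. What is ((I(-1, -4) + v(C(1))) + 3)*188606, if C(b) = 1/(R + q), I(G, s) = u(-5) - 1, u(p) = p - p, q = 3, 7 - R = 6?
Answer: 2357575/6 ≈ 3.9293e+5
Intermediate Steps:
R = 1 (R = 7 - 1*6 = 7 - 6 = 1)
u(p) = 0
I(G, s) = -1 (I(G, s) = 0 - 1 = -1)
C(b) = ¼ (C(b) = 1/(1 + 3) = 1/4 = ¼)
v(S) = S/3 (v(S) = (S + 0)/3 = S/3)
((I(-1, -4) + v(C(1))) + 3)*188606 = ((-1 + (⅓)*(¼)) + 3)*188606 = ((-1 + 1/12) + 3)*188606 = (-11/12 + 3)*188606 = (25/12)*188606 = 2357575/6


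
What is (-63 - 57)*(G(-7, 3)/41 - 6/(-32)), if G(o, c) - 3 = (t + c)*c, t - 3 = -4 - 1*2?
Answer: -2565/82 ≈ -31.280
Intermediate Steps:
t = -3 (t = 3 + (-4 - 1*2) = 3 + (-4 - 2) = 3 - 6 = -3)
G(o, c) = 3 + c*(-3 + c) (G(o, c) = 3 + (-3 + c)*c = 3 + c*(-3 + c))
(-63 - 57)*(G(-7, 3)/41 - 6/(-32)) = (-63 - 57)*((3 + 3² - 3*3)/41 - 6/(-32)) = -120*((3 + 9 - 9)*(1/41) - 6*(-1/32)) = -120*(3*(1/41) + 3/16) = -120*(3/41 + 3/16) = -120*171/656 = -2565/82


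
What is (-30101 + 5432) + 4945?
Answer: -19724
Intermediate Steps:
(-30101 + 5432) + 4945 = -24669 + 4945 = -19724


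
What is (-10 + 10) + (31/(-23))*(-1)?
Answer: 31/23 ≈ 1.3478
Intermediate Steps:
(-10 + 10) + (31/(-23))*(-1) = 0 + (31*(-1/23))*(-1) = 0 - 31/23*(-1) = 0 + 31/23 = 31/23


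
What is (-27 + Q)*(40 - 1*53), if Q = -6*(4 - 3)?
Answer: 429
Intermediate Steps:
Q = -6 (Q = -6*1 = -6)
(-27 + Q)*(40 - 1*53) = (-27 - 6)*(40 - 1*53) = -33*(40 - 53) = -33*(-13) = 429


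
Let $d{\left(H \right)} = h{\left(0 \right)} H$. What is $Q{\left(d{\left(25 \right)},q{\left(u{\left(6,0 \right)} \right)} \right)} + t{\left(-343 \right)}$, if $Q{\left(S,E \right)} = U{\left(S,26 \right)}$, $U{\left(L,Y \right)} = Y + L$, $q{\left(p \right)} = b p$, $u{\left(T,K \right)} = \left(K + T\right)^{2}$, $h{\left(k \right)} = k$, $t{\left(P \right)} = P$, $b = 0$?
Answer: $-317$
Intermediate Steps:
$d{\left(H \right)} = 0$ ($d{\left(H \right)} = 0 H = 0$)
$q{\left(p \right)} = 0$ ($q{\left(p \right)} = 0 p = 0$)
$U{\left(L,Y \right)} = L + Y$
$Q{\left(S,E \right)} = 26 + S$ ($Q{\left(S,E \right)} = S + 26 = 26 + S$)
$Q{\left(d{\left(25 \right)},q{\left(u{\left(6,0 \right)} \right)} \right)} + t{\left(-343 \right)} = \left(26 + 0\right) - 343 = 26 - 343 = -317$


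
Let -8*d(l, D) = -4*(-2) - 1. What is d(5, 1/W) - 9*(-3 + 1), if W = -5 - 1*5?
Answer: 137/8 ≈ 17.125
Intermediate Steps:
W = -10 (W = -5 - 5 = -10)
d(l, D) = -7/8 (d(l, D) = -(-4*(-2) - 1)/8 = -(8 - 1)/8 = -⅛*7 = -7/8)
d(5, 1/W) - 9*(-3 + 1) = -7/8 - 9*(-3 + 1) = -7/8 - 9*(-2) = -7/8 + 18 = 137/8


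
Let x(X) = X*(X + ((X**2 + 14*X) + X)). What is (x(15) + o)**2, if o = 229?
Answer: 51897616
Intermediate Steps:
x(X) = X*(X**2 + 16*X) (x(X) = X*(X + (X**2 + 15*X)) = X*(X**2 + 16*X))
(x(15) + o)**2 = (15**2*(16 + 15) + 229)**2 = (225*31 + 229)**2 = (6975 + 229)**2 = 7204**2 = 51897616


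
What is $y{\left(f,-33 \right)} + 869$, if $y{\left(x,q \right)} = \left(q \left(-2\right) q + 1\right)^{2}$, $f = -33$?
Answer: $4740198$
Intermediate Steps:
$y{\left(x,q \right)} = \left(1 - 2 q^{2}\right)^{2}$ ($y{\left(x,q \right)} = \left(- 2 q q + 1\right)^{2} = \left(- 2 q^{2} + 1\right)^{2} = \left(1 - 2 q^{2}\right)^{2}$)
$y{\left(f,-33 \right)} + 869 = \left(-1 + 2 \left(-33\right)^{2}\right)^{2} + 869 = \left(-1 + 2 \cdot 1089\right)^{2} + 869 = \left(-1 + 2178\right)^{2} + 869 = 2177^{2} + 869 = 4739329 + 869 = 4740198$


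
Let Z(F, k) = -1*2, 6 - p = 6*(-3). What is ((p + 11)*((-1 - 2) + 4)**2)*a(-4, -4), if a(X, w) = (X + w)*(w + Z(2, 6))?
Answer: 1680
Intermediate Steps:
p = 24 (p = 6 - 6*(-3) = 6 - 1*(-18) = 6 + 18 = 24)
Z(F, k) = -2
a(X, w) = (-2 + w)*(X + w) (a(X, w) = (X + w)*(w - 2) = (X + w)*(-2 + w) = (-2 + w)*(X + w))
((p + 11)*((-1 - 2) + 4)**2)*a(-4, -4) = ((24 + 11)*((-1 - 2) + 4)**2)*((-4)**2 - 2*(-4) - 2*(-4) - 4*(-4)) = (35*(-3 + 4)**2)*(16 + 8 + 8 + 16) = (35*1**2)*48 = (35*1)*48 = 35*48 = 1680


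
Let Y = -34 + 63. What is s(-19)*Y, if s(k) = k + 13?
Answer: -174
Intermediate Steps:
s(k) = 13 + k
Y = 29
s(-19)*Y = (13 - 19)*29 = -6*29 = -174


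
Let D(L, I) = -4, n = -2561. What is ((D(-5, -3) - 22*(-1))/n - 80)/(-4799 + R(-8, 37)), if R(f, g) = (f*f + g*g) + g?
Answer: 204898/8525569 ≈ 0.024033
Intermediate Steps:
R(f, g) = g + f² + g² (R(f, g) = (f² + g²) + g = g + f² + g²)
((D(-5, -3) - 22*(-1))/n - 80)/(-4799 + R(-8, 37)) = ((-4 - 22*(-1))/(-2561) - 80)/(-4799 + (37 + (-8)² + 37²)) = ((-4 + 22)*(-1/2561) - 80)/(-4799 + (37 + 64 + 1369)) = (18*(-1/2561) - 80)/(-4799 + 1470) = (-18/2561 - 80)/(-3329) = -204898/2561*(-1/3329) = 204898/8525569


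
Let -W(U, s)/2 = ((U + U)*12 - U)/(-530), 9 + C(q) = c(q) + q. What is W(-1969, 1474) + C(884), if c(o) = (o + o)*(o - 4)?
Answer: 412484188/265 ≈ 1.5565e+6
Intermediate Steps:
c(o) = 2*o*(-4 + o) (c(o) = (2*o)*(-4 + o) = 2*o*(-4 + o))
C(q) = -9 + q + 2*q*(-4 + q) (C(q) = -9 + (2*q*(-4 + q) + q) = -9 + (q + 2*q*(-4 + q)) = -9 + q + 2*q*(-4 + q))
W(U, s) = 23*U/265 (W(U, s) = -2*((U + U)*12 - U)/(-530) = -2*((2*U)*12 - U)*(-1)/530 = -2*(24*U - U)*(-1)/530 = -2*23*U*(-1)/530 = -(-23)*U/265 = 23*U/265)
W(-1969, 1474) + C(884) = (23/265)*(-1969) + (-9 + 884 + 2*884*(-4 + 884)) = -45287/265 + (-9 + 884 + 2*884*880) = -45287/265 + (-9 + 884 + 1555840) = -45287/265 + 1556715 = 412484188/265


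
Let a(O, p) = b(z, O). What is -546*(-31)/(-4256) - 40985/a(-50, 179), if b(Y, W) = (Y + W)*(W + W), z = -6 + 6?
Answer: -462611/38000 ≈ -12.174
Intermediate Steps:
z = 0
b(Y, W) = 2*W*(W + Y) (b(Y, W) = (W + Y)*(2*W) = 2*W*(W + Y))
a(O, p) = 2*O**2 (a(O, p) = 2*O*(O + 0) = 2*O*O = 2*O**2)
-546*(-31)/(-4256) - 40985/a(-50, 179) = -546*(-31)/(-4256) - 40985/(2*(-50)**2) = 16926*(-1/4256) - 40985/(2*2500) = -1209/304 - 40985/5000 = -1209/304 - 40985*1/5000 = -1209/304 - 8197/1000 = -462611/38000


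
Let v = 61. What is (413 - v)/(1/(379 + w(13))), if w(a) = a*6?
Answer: 160864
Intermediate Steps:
w(a) = 6*a
(413 - v)/(1/(379 + w(13))) = (413 - 1*61)/(1/(379 + 6*13)) = (413 - 61)/(1/(379 + 78)) = 352/(1/457) = 352*457 = 160864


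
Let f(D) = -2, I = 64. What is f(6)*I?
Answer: -128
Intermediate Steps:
f(6)*I = -2*64 = -128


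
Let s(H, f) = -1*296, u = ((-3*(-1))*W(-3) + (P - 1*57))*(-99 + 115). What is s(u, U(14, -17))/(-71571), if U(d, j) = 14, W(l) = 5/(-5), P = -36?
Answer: 296/71571 ≈ 0.0041358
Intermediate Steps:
W(l) = -1 (W(l) = 5*(-⅕) = -1)
u = -1536 (u = (-3*(-1)*(-1) + (-36 - 1*57))*(-99 + 115) = (3*(-1) + (-36 - 57))*16 = (-3 - 93)*16 = -96*16 = -1536)
s(H, f) = -296
s(u, U(14, -17))/(-71571) = -296/(-71571) = -296*(-1/71571) = 296/71571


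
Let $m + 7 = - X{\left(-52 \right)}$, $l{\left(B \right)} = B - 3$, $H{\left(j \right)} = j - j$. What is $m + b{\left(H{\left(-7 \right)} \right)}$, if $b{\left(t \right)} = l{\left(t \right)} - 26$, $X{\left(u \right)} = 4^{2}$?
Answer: $-52$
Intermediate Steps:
$H{\left(j \right)} = 0$
$l{\left(B \right)} = -3 + B$ ($l{\left(B \right)} = B - 3 = -3 + B$)
$X{\left(u \right)} = 16$
$b{\left(t \right)} = -29 + t$ ($b{\left(t \right)} = \left(-3 + t\right) - 26 = -29 + t$)
$m = -23$ ($m = -7 - 16 = -23$)
$m + b{\left(H{\left(-7 \right)} \right)} = -23 + \left(-29 + 0\right) = -23 - 29 = -52$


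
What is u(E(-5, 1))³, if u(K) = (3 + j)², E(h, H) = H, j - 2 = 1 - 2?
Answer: 4096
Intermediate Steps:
j = 1 (j = 2 + (1 - 2) = 2 - 1 = 1)
u(K) = 16 (u(K) = (3 + 1)² = 4² = 16)
u(E(-5, 1))³ = 16³ = 4096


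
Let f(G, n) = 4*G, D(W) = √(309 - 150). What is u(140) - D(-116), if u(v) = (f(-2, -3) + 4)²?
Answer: 16 - √159 ≈ 3.3905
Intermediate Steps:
D(W) = √159
u(v) = 16 (u(v) = (4*(-2) + 4)² = (-8 + 4)² = (-4)² = 16)
u(140) - D(-116) = 16 - √159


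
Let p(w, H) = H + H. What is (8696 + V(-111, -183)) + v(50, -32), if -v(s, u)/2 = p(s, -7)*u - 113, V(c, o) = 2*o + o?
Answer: 7477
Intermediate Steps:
V(c, o) = 3*o
p(w, H) = 2*H
v(s, u) = 226 + 28*u (v(s, u) = -2*((2*(-7))*u - 113) = -2*(-14*u - 113) = -2*(-113 - 14*u) = 226 + 28*u)
(8696 + V(-111, -183)) + v(50, -32) = (8696 + 3*(-183)) + (226 + 28*(-32)) = (8696 - 549) + (226 - 896) = 8147 - 670 = 7477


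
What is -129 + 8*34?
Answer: 143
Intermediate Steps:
-129 + 8*34 = -129 + 272 = 143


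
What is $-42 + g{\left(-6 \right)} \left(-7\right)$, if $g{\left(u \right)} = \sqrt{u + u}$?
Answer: $-42 - 14 i \sqrt{3} \approx -42.0 - 24.249 i$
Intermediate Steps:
$g{\left(u \right)} = \sqrt{2} \sqrt{u}$ ($g{\left(u \right)} = \sqrt{2 u} = \sqrt{2} \sqrt{u}$)
$-42 + g{\left(-6 \right)} \left(-7\right) = -42 + \sqrt{2} \sqrt{-6} \left(-7\right) = -42 + \sqrt{2} i \sqrt{6} \left(-7\right) = -42 + 2 i \sqrt{3} \left(-7\right) = -42 - 14 i \sqrt{3}$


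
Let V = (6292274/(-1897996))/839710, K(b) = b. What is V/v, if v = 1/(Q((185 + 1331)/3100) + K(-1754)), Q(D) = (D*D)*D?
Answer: 2568522461395478107/370936636676387187500 ≈ 0.0069244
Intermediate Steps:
Q(D) = D**3 (Q(D) = D**2*D = D**3)
V = -3146137/796883110580 (V = (6292274*(-1/1897996))*(1/839710) = -3146137/948998*1/839710 = -3146137/796883110580 ≈ -3.9481e-6)
v = -465484375/816405153811 (v = 1/(((185 + 1331)/3100)**3 - 1754) = 1/((1516*(1/3100))**3 - 1754) = 1/((379/775)**3 - 1754) = 1/(54439939/465484375 - 1754) = 1/(-816405153811/465484375) = -465484375/816405153811 ≈ -0.00057016)
V/v = -3146137/(796883110580*(-465484375/816405153811)) = -3146137/796883110580*(-816405153811/465484375) = 2568522461395478107/370936636676387187500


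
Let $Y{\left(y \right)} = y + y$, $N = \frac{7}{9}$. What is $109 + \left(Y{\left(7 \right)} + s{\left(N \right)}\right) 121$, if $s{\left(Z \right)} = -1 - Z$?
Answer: $\frac{14291}{9} \approx 1587.9$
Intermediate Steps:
$N = \frac{7}{9}$ ($N = 7 \cdot \frac{1}{9} = \frac{7}{9} \approx 0.77778$)
$Y{\left(y \right)} = 2 y$
$109 + \left(Y{\left(7 \right)} + s{\left(N \right)}\right) 121 = 109 + \left(2 \cdot 7 - \frac{16}{9}\right) 121 = 109 + \left(14 - \frac{16}{9}\right) 121 = 109 + \frac{110}{9} \cdot 121 = 109 + \frac{13310}{9} = \frac{14291}{9}$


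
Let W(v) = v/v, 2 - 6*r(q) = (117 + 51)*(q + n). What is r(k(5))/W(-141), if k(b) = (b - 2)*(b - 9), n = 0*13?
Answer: 1009/3 ≈ 336.33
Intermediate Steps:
n = 0
k(b) = (-9 + b)*(-2 + b) (k(b) = (-2 + b)*(-9 + b) = (-9 + b)*(-2 + b))
r(q) = ⅓ - 28*q (r(q) = ⅓ - (117 + 51)*(q + 0)/6 = ⅓ - 28*q)
W(v) = 1
r(k(5))/W(-141) = (⅓ - 28*(18 + 5² - 11*5))/1 = (⅓ - 28*(18 + 25 - 55))*1 = (⅓ - 28*(-12))*1 = (⅓ + 336)*1 = (1009/3)*1 = 1009/3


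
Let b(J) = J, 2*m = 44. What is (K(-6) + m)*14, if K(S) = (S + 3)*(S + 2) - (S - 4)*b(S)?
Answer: -364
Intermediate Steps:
m = 22 (m = (½)*44 = 22)
K(S) = (2 + S)*(3 + S) - S*(-4 + S) (K(S) = (S + 3)*(S + 2) - (S - 4)*S = (3 + S)*(2 + S) - (-4 + S)*S = (2 + S)*(3 + S) - S*(-4 + S))
(K(-6) + m)*14 = ((6 + 9*(-6)) + 22)*14 = ((6 - 54) + 22)*14 = (-48 + 22)*14 = -26*14 = -364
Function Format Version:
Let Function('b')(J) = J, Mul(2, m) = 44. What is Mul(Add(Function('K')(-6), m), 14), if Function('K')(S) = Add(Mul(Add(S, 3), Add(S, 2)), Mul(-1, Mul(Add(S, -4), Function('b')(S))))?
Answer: -364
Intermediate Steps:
m = 22 (m = Mul(Rational(1, 2), 44) = 22)
Function('K')(S) = Add(Mul(Add(2, S), Add(3, S)), Mul(-1, S, Add(-4, S))) (Function('K')(S) = Add(Mul(Add(S, 3), Add(S, 2)), Mul(-1, Mul(Add(S, -4), S))) = Add(Mul(Add(3, S), Add(2, S)), Mul(-1, Mul(Add(-4, S), S))) = Add(Mul(Add(2, S), Add(3, S)), Mul(-1, Mul(S, Add(-4, S)))) = Add(Mul(Add(2, S), Add(3, S)), Mul(-1, S, Add(-4, S))))
Mul(Add(Function('K')(-6), m), 14) = Mul(Add(Add(6, Mul(9, -6)), 22), 14) = Mul(Add(Add(6, -54), 22), 14) = Mul(Add(-48, 22), 14) = Mul(-26, 14) = -364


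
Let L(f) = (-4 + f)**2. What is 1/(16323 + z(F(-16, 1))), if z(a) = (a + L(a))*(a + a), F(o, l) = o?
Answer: 1/4035 ≈ 0.00024783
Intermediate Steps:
z(a) = 2*a*(a + (-4 + a)**2) (z(a) = (a + (-4 + a)**2)*(a + a) = (a + (-4 + a)**2)*(2*a) = 2*a*(a + (-4 + a)**2))
1/(16323 + z(F(-16, 1))) = 1/(16323 + 2*(-16)*(-16 + (-4 - 16)**2)) = 1/(16323 + 2*(-16)*(-16 + (-20)**2)) = 1/(16323 + 2*(-16)*(-16 + 400)) = 1/(16323 + 2*(-16)*384) = 1/(16323 - 12288) = 1/4035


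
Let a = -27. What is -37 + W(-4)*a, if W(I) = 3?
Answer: -118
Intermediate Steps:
-37 + W(-4)*a = -37 + 3*(-27) = -37 - 81 = -118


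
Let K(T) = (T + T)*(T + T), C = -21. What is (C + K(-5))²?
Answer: 6241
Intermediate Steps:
K(T) = 4*T² (K(T) = (2*T)*(2*T) = 4*T²)
(C + K(-5))² = (-21 + 4*(-5)²)² = (-21 + 4*25)² = (-21 + 100)² = 79² = 6241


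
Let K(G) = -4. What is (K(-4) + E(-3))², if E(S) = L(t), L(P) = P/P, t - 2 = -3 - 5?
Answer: 9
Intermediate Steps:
t = -6 (t = 2 + (-3 - 5) = 2 - 8 = -6)
L(P) = 1
E(S) = 1
(K(-4) + E(-3))² = (-4 + 1)² = (-3)² = 9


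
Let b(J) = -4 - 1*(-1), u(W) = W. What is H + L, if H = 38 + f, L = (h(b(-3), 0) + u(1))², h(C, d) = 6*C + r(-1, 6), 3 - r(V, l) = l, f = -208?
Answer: 230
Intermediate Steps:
r(V, l) = 3 - l
b(J) = -3 (b(J) = -4 + 1 = -3)
h(C, d) = -3 + 6*C (h(C, d) = 6*C + (3 - 1*6) = 6*C + (3 - 6) = 6*C - 3 = -3 + 6*C)
L = 400 (L = ((-3 + 6*(-3)) + 1)² = ((-3 - 18) + 1)² = (-21 + 1)² = (-20)² = 400)
H = -170 (H = 38 - 208 = -170)
H + L = -170 + 400 = 230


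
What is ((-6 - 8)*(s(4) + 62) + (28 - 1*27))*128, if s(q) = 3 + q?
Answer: -123520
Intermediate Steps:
((-6 - 8)*(s(4) + 62) + (28 - 1*27))*128 = ((-6 - 8)*((3 + 4) + 62) + (28 - 1*27))*128 = (-14*(7 + 62) + (28 - 27))*128 = (-14*69 + 1)*128 = (-966 + 1)*128 = -965*128 = -123520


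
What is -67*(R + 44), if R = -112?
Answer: 4556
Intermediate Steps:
-67*(R + 44) = -67*(-112 + 44) = -67*(-68) = 4556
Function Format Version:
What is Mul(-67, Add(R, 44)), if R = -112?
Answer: 4556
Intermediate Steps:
Mul(-67, Add(R, 44)) = Mul(-67, Add(-112, 44)) = Mul(-67, -68) = 4556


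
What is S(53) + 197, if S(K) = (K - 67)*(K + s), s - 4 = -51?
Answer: 113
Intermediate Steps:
s = -47 (s = 4 - 51 = -47)
S(K) = (-67 + K)*(-47 + K) (S(K) = (K - 67)*(K - 47) = (-67 + K)*(-47 + K))
S(53) + 197 = (3149 + 53**2 - 114*53) + 197 = (3149 + 2809 - 6042) + 197 = -84 + 197 = 113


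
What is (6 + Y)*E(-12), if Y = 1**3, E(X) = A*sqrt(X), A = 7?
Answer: 98*I*sqrt(3) ≈ 169.74*I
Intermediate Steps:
E(X) = 7*sqrt(X)
Y = 1
(6 + Y)*E(-12) = (6 + 1)*(7*sqrt(-12)) = 7*(7*(2*I*sqrt(3))) = 7*(14*I*sqrt(3)) = 98*I*sqrt(3)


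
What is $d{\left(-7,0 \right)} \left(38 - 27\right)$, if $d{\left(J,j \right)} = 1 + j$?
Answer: $11$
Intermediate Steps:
$d{\left(-7,0 \right)} \left(38 - 27\right) = \left(1 + 0\right) \left(38 - 27\right) = 1 \cdot 11 = 11$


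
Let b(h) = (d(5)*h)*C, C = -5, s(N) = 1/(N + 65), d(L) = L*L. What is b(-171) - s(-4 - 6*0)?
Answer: 1303874/61 ≈ 21375.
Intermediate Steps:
d(L) = L²
s(N) = 1/(65 + N)
b(h) = -125*h (b(h) = (5²*h)*(-5) = (25*h)*(-5) = -125*h)
b(-171) - s(-4 - 6*0) = -125*(-171) - 1/(65 + (-4 - 6*0)) = 21375 - 1/(65 + (-4 + 0)) = 21375 - 1/(65 - 4) = 21375 - 1/61 = 1303874/61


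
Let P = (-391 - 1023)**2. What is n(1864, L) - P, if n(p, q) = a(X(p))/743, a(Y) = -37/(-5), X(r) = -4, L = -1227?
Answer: -7427756103/3715 ≈ -1.9994e+6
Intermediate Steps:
a(Y) = 37/5 (a(Y) = -37*(-1/5) = 37/5)
P = 1999396 (P = (-1414)**2 = 1999396)
n(p, q) = 37/3715 (n(p, q) = (37/5)/743 = (37/5)*(1/743) = 37/3715)
n(1864, L) - P = 37/3715 - 1*1999396 = 37/3715 - 1999396 = -7427756103/3715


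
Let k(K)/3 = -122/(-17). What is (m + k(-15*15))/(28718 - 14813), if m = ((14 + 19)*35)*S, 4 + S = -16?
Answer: -130778/78795 ≈ -1.6597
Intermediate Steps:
S = -20 (S = -4 - 16 = -20)
k(K) = 366/17 (k(K) = 3*(-122/(-17)) = 3*(-122*(-1/17)) = 3*(122/17) = 366/17)
m = -23100 (m = ((14 + 19)*35)*(-20) = (33*35)*(-20) = 1155*(-20) = -23100)
(m + k(-15*15))/(28718 - 14813) = (-23100 + 366/17)/(28718 - 14813) = -392334/17/13905 = -392334/17*1/13905 = -130778/78795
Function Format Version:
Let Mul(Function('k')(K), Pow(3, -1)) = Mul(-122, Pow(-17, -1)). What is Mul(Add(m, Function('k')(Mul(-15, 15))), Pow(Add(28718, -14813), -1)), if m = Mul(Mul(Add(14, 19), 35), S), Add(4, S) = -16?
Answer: Rational(-130778, 78795) ≈ -1.6597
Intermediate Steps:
S = -20 (S = Add(-4, -16) = -20)
Function('k')(K) = Rational(366, 17) (Function('k')(K) = Mul(3, Mul(-122, Pow(-17, -1))) = Mul(3, Mul(-122, Rational(-1, 17))) = Mul(3, Rational(122, 17)) = Rational(366, 17))
m = -23100 (m = Mul(Mul(Add(14, 19), 35), -20) = Mul(Mul(33, 35), -20) = Mul(1155, -20) = -23100)
Mul(Add(m, Function('k')(Mul(-15, 15))), Pow(Add(28718, -14813), -1)) = Mul(Add(-23100, Rational(366, 17)), Pow(Add(28718, -14813), -1)) = Mul(Rational(-392334, 17), Pow(13905, -1)) = Mul(Rational(-392334, 17), Rational(1, 13905)) = Rational(-130778, 78795)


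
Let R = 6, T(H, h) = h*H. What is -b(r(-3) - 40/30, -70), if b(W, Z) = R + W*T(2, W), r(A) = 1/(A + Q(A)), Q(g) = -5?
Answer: -2953/288 ≈ -10.253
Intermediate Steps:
T(H, h) = H*h
r(A) = 1/(-5 + A) (r(A) = 1/(A - 5) = 1/(-5 + A))
b(W, Z) = 6 + 2*W**2 (b(W, Z) = 6 + W*(2*W) = 6 + 2*W**2)
-b(r(-3) - 40/30, -70) = -(6 + 2*(1/(-5 - 3) - 40/30)**2) = -(6 + 2*(1/(-8) - 40*1/30)**2) = -(6 + 2*(-1/8 - 4/3)**2) = -(6 + 2*(-35/24)**2) = -(6 + 2*(1225/576)) = -(6 + 1225/288) = -1*2953/288 = -2953/288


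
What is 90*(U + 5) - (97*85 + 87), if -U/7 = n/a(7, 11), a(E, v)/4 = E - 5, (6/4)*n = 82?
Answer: -12187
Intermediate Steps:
n = 164/3 (n = (2/3)*82 = 164/3 ≈ 54.667)
a(E, v) = -20 + 4*E (a(E, v) = 4*(E - 5) = 4*(-5 + E) = -20 + 4*E)
U = -287/6 (U = -1148/(3*(-20 + 4*7)) = -1148/(3*(-20 + 28)) = -1148/(3*8) = -7*41/6 = -287/6 ≈ -47.833)
90*(U + 5) - (97*85 + 87) = 90*(-287/6 + 5) - (97*85 + 87) = 90*(-257/6) - (8245 + 87) = -3855 - 1*8332 = -3855 - 8332 = -12187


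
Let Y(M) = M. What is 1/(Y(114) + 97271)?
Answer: 1/97385 ≈ 1.0269e-5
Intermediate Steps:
1/(Y(114) + 97271) = 1/(114 + 97271) = 1/97385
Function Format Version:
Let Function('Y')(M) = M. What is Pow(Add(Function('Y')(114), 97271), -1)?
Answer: Rational(1, 97385) ≈ 1.0269e-5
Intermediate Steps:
Pow(Add(Function('Y')(114), 97271), -1) = Pow(Add(114, 97271), -1) = Pow(97385, -1) = Rational(1, 97385)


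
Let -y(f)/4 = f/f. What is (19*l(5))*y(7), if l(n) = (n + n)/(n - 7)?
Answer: 380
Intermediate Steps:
y(f) = -4 (y(f) = -4*f/f = -4*1 = -4)
l(n) = 2*n/(-7 + n) (l(n) = (2*n)/(-7 + n) = 2*n/(-7 + n))
(19*l(5))*y(7) = (19*(2*5/(-7 + 5)))*(-4) = (19*(2*5/(-2)))*(-4) = (19*(2*5*(-1/2)))*(-4) = (19*(-5))*(-4) = -95*(-4) = 380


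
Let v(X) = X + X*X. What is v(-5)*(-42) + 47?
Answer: -793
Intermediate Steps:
v(X) = X + X**2
v(-5)*(-42) + 47 = -5*(1 - 5)*(-42) + 47 = -5*(-4)*(-42) + 47 = 20*(-42) + 47 = -840 + 47 = -793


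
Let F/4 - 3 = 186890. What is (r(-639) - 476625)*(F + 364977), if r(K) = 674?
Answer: -529518809099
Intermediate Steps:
F = 747572 (F = 12 + 4*186890 = 12 + 747560 = 747572)
(r(-639) - 476625)*(F + 364977) = (674 - 476625)*(747572 + 364977) = -475951*1112549 = -529518809099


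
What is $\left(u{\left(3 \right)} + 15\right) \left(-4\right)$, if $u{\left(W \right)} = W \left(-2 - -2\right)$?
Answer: $-60$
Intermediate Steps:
$u{\left(W \right)} = 0$ ($u{\left(W \right)} = W \left(-2 + 2\right) = W 0 = 0$)
$\left(u{\left(3 \right)} + 15\right) \left(-4\right) = \left(0 + 15\right) \left(-4\right) = 15 \left(-4\right) = -60$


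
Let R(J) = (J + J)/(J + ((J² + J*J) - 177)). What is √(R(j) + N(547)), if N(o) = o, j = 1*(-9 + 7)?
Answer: 7*√36271/57 ≈ 23.389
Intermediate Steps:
j = -2 (j = 1*(-2) = -2)
R(J) = 2*J/(-177 + J + 2*J²) (R(J) = (2*J)/(J + ((J² + J²) - 177)) = (2*J)/(J + (2*J² - 177)) = (2*J)/(J + (-177 + 2*J²)) = (2*J)/(-177 + J + 2*J²) = 2*J/(-177 + J + 2*J²))
√(R(j) + N(547)) = √(2*(-2)/(-177 - 2 + 2*(-2)²) + 547) = √(2*(-2)/(-177 - 2 + 2*4) + 547) = √(2*(-2)/(-177 - 2 + 8) + 547) = √(2*(-2)/(-171) + 547) = √(2*(-2)*(-1/171) + 547) = √(4/171 + 547) = √(93541/171) = 7*√36271/57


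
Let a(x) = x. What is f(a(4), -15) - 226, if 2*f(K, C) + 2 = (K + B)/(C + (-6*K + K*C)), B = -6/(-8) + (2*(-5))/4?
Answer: -19977/88 ≈ -227.01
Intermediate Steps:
B = -7/4 (B = -6*(-⅛) - 10*¼ = ¾ - 5/2 = -7/4 ≈ -1.7500)
f(K, C) = -1 + (-7/4 + K)/(2*(C - 6*K + C*K)) (f(K, C) = -1 + ((K - 7/4)/(C + (-6*K + K*C)))/2 = -1 + ((-7/4 + K)/(C + (-6*K + C*K)))/2 = -1 + ((-7/4 + K)/(C - 6*K + C*K))/2 = -1 + (-7/4 + K)/(2*(C - 6*K + C*K)))
f(a(4), -15) - 226 = (-7/8 - 1*(-15) + (13/2)*4 - 1*(-15)*4)/(-15 - 6*4 - 15*4) - 226 = (-7/8 + 15 + 26 + 60)/(-15 - 24 - 60) - 226 = (801/8)/(-99) - 226 = -1/99*801/8 - 226 = -89/88 - 226 = -19977/88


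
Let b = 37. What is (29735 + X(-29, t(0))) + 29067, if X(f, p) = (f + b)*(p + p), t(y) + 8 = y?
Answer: 58674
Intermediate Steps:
t(y) = -8 + y
X(f, p) = 2*p*(37 + f) (X(f, p) = (f + 37)*(p + p) = (37 + f)*(2*p) = 2*p*(37 + f))
(29735 + X(-29, t(0))) + 29067 = (29735 + 2*(-8 + 0)*(37 - 29)) + 29067 = (29735 + 2*(-8)*8) + 29067 = (29735 - 128) + 29067 = 29607 + 29067 = 58674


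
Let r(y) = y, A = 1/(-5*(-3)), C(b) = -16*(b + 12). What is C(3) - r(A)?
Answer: -3601/15 ≈ -240.07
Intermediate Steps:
C(b) = -192 - 16*b (C(b) = -16*(12 + b) = -192 - 16*b)
A = 1/15 ≈ 0.066667
C(3) - r(A) = (-192 - 16*3) - 1*1/15 = (-192 - 48) - 1/15 = -240 - 1/15 = -3601/15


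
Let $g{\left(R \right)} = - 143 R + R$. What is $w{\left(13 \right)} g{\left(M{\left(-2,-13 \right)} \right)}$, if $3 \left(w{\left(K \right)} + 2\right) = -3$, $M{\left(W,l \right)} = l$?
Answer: $-5538$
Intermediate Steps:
$w{\left(K \right)} = -3$ ($w{\left(K \right)} = -2 + \frac{1}{3} \left(-3\right) = -2 - 1 = -3$)
$g{\left(R \right)} = - 142 R$
$w{\left(13 \right)} g{\left(M{\left(-2,-13 \right)} \right)} = - 3 \left(\left(-142\right) \left(-13\right)\right) = \left(-3\right) 1846 = -5538$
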